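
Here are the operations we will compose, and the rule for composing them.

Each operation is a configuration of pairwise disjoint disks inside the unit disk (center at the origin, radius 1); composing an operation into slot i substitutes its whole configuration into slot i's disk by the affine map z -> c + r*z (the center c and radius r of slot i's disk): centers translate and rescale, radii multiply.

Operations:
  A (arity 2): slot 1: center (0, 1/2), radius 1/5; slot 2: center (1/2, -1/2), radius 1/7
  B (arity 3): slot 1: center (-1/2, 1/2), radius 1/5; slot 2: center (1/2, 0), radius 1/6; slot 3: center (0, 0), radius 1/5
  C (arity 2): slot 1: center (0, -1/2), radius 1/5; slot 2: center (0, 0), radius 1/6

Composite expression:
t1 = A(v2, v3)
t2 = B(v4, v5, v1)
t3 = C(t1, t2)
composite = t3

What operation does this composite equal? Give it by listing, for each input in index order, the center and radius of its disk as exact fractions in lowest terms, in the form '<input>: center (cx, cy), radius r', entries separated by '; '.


v1: center (0, 0), radius 1/30; v2: center (0, -2/5), radius 1/25; v3: center (1/10, -3/5), radius 1/35; v4: center (-1/12, 1/12), radius 1/30; v5: center (1/12, 0), radius 1/36

Below C, radii multiply path by path; the v-disk centers shift.
input v2: composing its 2 substitution steps yields center (0, -2/5), radius 1/25
input v3: composing its 2 substitution steps yields center (1/10, -3/5), radius 1/35
input v4: composing its 2 substitution steps yields center (-1/12, 1/12), radius 1/30
input v5: composing its 2 substitution steps yields center (1/12, 0), radius 1/36
input v1: composing its 2 substitution steps yields center (0, 0), radius 1/30


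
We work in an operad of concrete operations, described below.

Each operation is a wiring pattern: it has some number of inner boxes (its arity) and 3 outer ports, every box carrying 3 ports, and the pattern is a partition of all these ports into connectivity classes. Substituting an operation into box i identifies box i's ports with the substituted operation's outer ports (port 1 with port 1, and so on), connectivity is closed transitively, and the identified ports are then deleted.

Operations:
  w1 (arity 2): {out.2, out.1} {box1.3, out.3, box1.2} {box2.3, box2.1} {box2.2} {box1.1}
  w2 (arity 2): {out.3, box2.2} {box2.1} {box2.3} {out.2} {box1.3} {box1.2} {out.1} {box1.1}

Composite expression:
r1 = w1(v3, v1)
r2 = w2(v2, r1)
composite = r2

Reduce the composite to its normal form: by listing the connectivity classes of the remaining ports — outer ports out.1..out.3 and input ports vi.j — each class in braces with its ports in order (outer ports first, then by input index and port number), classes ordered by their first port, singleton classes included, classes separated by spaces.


After gluing at w2, chains via deleted ports link the v-ports.
after w1, the pattern on (v3, v1) reads {out.1, out.2} {out.3, v3.2, v3.3} {v1.1, v1.3} {v1.2} {v3.1} (out.j = its outer ports)
after w2, the pattern on (v2, v3, v1) reads {out.1} {out.2} {out.3} {v1.1, v1.3} {v1.2} {v2.1} {v2.2} {v2.3} {v3.1} {v3.2, v3.3} (out.j = its outer ports)

{out.1} {out.2} {out.3} {v1.1, v1.3} {v1.2} {v2.1} {v2.2} {v2.3} {v3.1} {v3.2, v3.3}


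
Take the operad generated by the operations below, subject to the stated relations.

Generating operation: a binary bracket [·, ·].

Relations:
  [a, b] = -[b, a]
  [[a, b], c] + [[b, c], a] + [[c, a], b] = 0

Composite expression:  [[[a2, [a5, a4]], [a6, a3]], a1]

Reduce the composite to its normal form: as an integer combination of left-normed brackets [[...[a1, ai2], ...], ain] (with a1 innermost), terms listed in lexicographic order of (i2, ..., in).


In the tensor algebra, words opening a1 carry the a1-anchored form.
Composite bracket: [[[a2, [a5, a4]], [a6, a3]], a1]
Each bracket splits as ab - ba, giving 32 signed words (2^5 = 32).
Only words starting with a1 matter:
  a1a2a4a5a3a6 (sign -1) contributes -[[[[[a1, a2], a4], a5], a3], a6]
  a1a2a4a5a6a3 (sign +1) contributes +[[[[[a1, a2], a4], a5], a6], a3]
  a1a2a5a4a3a6 (sign +1) contributes +[[[[[a1, a2], a5], a4], a3], a6]
  a1a2a5a4a6a3 (sign -1) contributes -[[[[[a1, a2], a5], a4], a6], a3]
  a1a3a6a2a4a5 (sign +1) contributes +[[[[[a1, a3], a6], a2], a4], a5]
  a1a3a6a2a5a4 (sign -1) contributes -[[[[[a1, a3], a6], a2], a5], a4]
  a1a3a6a4a5a2 (sign -1) contributes -[[[[[a1, a3], a6], a4], a5], a2]
  a1a3a6a5a4a2 (sign +1) contributes +[[[[[a1, a3], a6], a5], a4], a2]
  a1a4a5a2a3a6 (sign +1) contributes +[[[[[a1, a4], a5], a2], a3], a6]
  a1a4a5a2a6a3 (sign -1) contributes -[[[[[a1, a4], a5], a2], a6], a3]
  a1a5a4a2a3a6 (sign -1) contributes -[[[[[a1, a5], a4], a2], a3], a6]
  a1a5a4a2a6a3 (sign +1) contributes +[[[[[a1, a5], a4], a2], a6], a3]
  a1a6a3a2a4a5 (sign -1) contributes -[[[[[a1, a6], a3], a2], a4], a5]
  a1a6a3a2a5a4 (sign +1) contributes +[[[[[a1, a6], a3], a2], a5], a4]
  a1a6a3a4a5a2 (sign +1) contributes +[[[[[a1, a6], a3], a4], a5], a2]
  a1a6a3a5a4a2 (sign -1) contributes -[[[[[a1, a6], a3], a5], a4], a2]

-[[[[[a1, a2], a4], a5], a3], a6] + [[[[[a1, a2], a4], a5], a6], a3] + [[[[[a1, a2], a5], a4], a3], a6] - [[[[[a1, a2], a5], a4], a6], a3] + [[[[[a1, a3], a6], a2], a4], a5] - [[[[[a1, a3], a6], a2], a5], a4] - [[[[[a1, a3], a6], a4], a5], a2] + [[[[[a1, a3], a6], a5], a4], a2] + [[[[[a1, a4], a5], a2], a3], a6] - [[[[[a1, a4], a5], a2], a6], a3] - [[[[[a1, a5], a4], a2], a3], a6] + [[[[[a1, a5], a4], a2], a6], a3] - [[[[[a1, a6], a3], a2], a4], a5] + [[[[[a1, a6], a3], a2], a5], a4] + [[[[[a1, a6], a3], a4], a5], a2] - [[[[[a1, a6], a3], a5], a4], a2]


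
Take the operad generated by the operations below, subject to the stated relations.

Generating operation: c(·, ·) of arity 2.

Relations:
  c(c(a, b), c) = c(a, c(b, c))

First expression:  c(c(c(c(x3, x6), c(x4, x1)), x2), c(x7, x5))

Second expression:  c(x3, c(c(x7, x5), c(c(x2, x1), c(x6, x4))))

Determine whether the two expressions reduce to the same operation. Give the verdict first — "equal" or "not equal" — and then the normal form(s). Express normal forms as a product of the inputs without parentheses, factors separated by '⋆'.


not equal: they reduce to x3 ⋆ x6 ⋆ x4 ⋆ x1 ⋆ x2 ⋆ x7 ⋆ x5 and x3 ⋆ x7 ⋆ x5 ⋆ x2 ⋆ x1 ⋆ x6 ⋆ x4

The first expression reduces to x3 ⋆ x6 ⋆ x4 ⋆ x1 ⋆ x2 ⋆ x7 ⋆ x5
The second expression reduces to x3 ⋆ x7 ⋆ x5 ⋆ x2 ⋆ x1 ⋆ x6 ⋆ x4
They disagree, so not equal.


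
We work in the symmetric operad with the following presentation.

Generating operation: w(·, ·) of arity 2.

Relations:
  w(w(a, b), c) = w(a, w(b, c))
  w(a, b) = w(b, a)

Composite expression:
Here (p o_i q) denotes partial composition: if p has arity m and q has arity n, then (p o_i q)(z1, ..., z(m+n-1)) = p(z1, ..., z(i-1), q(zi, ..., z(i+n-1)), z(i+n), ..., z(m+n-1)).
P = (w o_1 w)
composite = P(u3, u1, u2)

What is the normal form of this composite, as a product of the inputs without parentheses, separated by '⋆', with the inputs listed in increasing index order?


u1 ⋆ u2 ⋆ u3


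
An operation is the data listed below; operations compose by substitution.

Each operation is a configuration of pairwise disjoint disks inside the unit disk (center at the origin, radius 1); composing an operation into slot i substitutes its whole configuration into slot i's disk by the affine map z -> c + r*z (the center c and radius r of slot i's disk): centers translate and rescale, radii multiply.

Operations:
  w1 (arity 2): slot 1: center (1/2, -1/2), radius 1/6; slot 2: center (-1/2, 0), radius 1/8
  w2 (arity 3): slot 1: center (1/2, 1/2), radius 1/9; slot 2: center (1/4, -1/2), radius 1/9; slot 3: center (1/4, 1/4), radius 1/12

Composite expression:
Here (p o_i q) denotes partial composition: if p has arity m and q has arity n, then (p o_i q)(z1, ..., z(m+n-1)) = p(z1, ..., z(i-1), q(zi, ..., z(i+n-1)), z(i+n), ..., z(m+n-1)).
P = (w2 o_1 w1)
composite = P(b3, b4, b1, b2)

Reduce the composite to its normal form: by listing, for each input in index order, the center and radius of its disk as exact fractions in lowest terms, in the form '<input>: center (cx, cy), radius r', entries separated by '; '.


b1: center (1/4, -1/2), radius 1/9; b2: center (1/4, 1/4), radius 1/12; b3: center (5/9, 4/9), radius 1/54; b4: center (4/9, 1/2), radius 1/72

Follow each b-input down from w2: c' goes to c + r*c', radius to r*r'.
b3 passes through 2 substitutions, ending at center (5/9, 4/9), radius 1/54
b4 passes through 2 substitutions, ending at center (4/9, 1/2), radius 1/72
b1 passes through 1 substitution, ending at center (1/4, -1/2), radius 1/9
b2 passes through 1 substitution, ending at center (1/4, 1/4), radius 1/12


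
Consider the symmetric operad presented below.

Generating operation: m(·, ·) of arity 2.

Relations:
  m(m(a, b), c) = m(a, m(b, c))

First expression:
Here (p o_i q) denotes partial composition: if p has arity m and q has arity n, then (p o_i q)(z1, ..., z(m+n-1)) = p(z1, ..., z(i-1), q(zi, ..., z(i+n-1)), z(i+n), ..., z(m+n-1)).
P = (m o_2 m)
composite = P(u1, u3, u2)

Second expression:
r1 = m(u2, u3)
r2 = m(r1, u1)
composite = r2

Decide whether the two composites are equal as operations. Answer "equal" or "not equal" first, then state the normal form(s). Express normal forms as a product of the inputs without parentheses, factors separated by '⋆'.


not equal — first u1 ⋆ u3 ⋆ u2, second u2 ⋆ u3 ⋆ u1

The first composite normalizes to u1 ⋆ u3 ⋆ u2
The second composite normalizes to u2 ⋆ u3 ⋆ u1
They disagree, so not equal.


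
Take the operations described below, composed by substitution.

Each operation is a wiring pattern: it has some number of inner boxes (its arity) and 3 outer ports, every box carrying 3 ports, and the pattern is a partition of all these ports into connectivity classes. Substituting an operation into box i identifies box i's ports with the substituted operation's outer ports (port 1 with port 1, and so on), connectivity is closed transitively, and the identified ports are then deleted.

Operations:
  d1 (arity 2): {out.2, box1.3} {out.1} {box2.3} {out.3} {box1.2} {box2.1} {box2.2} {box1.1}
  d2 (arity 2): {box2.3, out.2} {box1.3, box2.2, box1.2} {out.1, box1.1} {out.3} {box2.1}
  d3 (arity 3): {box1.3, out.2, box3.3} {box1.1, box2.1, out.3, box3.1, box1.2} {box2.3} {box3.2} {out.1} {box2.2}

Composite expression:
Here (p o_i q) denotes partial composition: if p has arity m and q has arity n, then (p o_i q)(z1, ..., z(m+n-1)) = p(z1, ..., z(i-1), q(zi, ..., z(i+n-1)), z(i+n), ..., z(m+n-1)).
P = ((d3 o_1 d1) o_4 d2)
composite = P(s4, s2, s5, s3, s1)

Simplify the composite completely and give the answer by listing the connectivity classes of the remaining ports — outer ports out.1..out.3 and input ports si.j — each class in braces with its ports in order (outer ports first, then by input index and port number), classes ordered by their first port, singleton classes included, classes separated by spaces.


After gluing at d3, chains via deleted ports link the s-ports.
after d1, the pattern on (s4, s2) reads {out.1} {out.2, s4.3} {out.3} {s2.1} {s2.2} {s2.3} {s4.1} {s4.2} (out.j = its outer ports)
after d2, the pattern on (s3, s1) reads {out.1, s3.1} {out.2, s1.3} {out.3} {s1.1} {s1.2, s3.2, s3.3} (out.j = its outer ports)
after d3, the pattern on (s4, s2, s5, s3, s1) reads {out.1} {out.2} {out.3, s3.1, s4.3, s5.1} {s1.1} {s1.2, s3.2, s3.3} {s1.3} {s2.1} {s2.2} {s2.3} {s4.1} {s4.2} {s5.2} {s5.3} (out.j = its outer ports)

{out.1} {out.2} {out.3, s3.1, s4.3, s5.1} {s1.1} {s1.2, s3.2, s3.3} {s1.3} {s2.1} {s2.2} {s2.3} {s4.1} {s4.2} {s5.2} {s5.3}


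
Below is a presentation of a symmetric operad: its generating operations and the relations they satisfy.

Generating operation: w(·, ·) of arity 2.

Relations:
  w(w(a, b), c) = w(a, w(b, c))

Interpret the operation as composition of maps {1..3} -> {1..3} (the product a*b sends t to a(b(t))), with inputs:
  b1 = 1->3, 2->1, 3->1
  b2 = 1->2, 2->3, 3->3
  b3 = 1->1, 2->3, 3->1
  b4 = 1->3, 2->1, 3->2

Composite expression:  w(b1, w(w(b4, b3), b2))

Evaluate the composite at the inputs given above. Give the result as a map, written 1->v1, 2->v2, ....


1->1, 2->1, 3->1

w(b4, b3) = 1->3, 2->2, 3->3
w(w(b4, b3), b2) = 1->2, 2->3, 3->3
w(b1, w(w(b4, b3), b2)) = 1->1, 2->1, 3->1


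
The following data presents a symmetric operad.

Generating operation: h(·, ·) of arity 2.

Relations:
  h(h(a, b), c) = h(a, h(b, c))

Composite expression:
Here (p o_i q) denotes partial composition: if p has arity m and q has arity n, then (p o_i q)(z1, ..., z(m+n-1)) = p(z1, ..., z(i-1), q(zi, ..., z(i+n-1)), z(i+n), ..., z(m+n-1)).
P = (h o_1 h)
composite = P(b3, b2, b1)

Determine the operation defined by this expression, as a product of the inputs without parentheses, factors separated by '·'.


b3 · b2 · b1

Key point: h is associative — brackets drop, the b-order remains.
h(b3, b2) collapses to b3 · b2
h(h(b3, b2), b1) collapses to b3 · b2 · b1


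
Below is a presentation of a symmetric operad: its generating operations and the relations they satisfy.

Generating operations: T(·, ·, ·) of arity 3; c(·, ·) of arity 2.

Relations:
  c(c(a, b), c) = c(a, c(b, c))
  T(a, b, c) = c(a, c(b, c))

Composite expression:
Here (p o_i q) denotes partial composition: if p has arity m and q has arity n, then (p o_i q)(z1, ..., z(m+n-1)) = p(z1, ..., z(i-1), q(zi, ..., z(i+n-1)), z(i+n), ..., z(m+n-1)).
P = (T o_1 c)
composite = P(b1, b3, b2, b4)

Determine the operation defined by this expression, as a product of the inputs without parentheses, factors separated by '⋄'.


b1 ⋄ b3 ⋄ b2 ⋄ b4

All parenthesizations of T agree; list the b-inputs left to right.
c(b1, b3) spells out as b1 ⋄ b3
T(c(b1, b3), b2, b4) spells out as b1 ⋄ b3 ⋄ b2 ⋄ b4


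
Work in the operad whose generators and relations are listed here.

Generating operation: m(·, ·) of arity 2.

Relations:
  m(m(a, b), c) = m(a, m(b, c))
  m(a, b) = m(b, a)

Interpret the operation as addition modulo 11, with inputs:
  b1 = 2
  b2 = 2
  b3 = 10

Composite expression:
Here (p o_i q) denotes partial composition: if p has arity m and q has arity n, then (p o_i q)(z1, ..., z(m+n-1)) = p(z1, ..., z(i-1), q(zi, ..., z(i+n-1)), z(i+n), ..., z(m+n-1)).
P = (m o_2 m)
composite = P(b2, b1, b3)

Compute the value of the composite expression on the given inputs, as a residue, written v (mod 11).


m(b1, b3) = 1
m(b2, m(b1, b3)) = 3

3 (mod 11)


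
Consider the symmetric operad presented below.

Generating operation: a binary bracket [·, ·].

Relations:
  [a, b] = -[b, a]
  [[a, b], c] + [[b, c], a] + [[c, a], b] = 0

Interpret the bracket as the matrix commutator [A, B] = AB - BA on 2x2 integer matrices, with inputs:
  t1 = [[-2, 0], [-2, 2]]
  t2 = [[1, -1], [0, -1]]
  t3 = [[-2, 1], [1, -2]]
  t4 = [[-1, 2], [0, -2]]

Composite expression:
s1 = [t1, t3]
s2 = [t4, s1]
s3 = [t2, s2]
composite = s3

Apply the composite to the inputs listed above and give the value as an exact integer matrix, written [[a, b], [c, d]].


[[4, -8], [8, -4]]

[t1, t3] = [[2, -4], [4, -2]]
[t4, [t1, t3]] = [[8, -12], [-4, -8]]
[t2, [t4, [t1, t3]]] = [[4, -8], [8, -4]]


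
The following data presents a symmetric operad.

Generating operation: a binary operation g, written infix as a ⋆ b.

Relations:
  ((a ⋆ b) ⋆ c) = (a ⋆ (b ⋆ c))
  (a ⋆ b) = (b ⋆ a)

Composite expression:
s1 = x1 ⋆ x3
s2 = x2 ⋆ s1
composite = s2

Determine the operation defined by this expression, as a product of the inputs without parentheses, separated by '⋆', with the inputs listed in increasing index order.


x1 ⋆ x2 ⋆ x3

Both nesting and order wash out for g; what remains is which x's occur.
(x1 ⋆ x3) flattens to x1 ⋆ x3
(x2 ⋆ (x1 ⋆ x3)) flattens to x2 ⋆ x1 ⋆ x3
putting the inputs in ascending order: x1 ⋆ x2 ⋆ x3


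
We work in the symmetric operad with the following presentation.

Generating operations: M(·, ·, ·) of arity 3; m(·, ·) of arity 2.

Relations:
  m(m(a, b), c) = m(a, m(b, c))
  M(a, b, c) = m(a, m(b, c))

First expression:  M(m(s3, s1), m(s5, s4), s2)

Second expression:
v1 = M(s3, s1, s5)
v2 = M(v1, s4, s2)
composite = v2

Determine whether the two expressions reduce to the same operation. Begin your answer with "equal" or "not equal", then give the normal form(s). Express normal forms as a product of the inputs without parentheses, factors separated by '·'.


equal; both compose to s3 · s1 · s5 · s4 · s2

The first composite normalizes to s3 · s1 · s5 · s4 · s2
The second composite normalizes to s3 · s1 · s5 · s4 · s2
Both agree, so they are equal.


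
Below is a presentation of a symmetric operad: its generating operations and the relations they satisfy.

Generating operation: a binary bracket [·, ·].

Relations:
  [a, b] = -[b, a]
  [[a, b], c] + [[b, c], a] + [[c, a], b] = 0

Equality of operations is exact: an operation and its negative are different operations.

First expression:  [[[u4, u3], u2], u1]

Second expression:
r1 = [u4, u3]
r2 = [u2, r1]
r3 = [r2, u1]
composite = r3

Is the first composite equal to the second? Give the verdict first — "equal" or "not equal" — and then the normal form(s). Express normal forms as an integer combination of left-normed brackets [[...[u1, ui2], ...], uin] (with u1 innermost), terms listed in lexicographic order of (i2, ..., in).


not equal — first -[[[u1, u2], u3], u4] + [[[u1, u2], u4], u3] + [[[u1, u3], u4], u2] - [[[u1, u4], u3], u2], second [[[u1, u2], u3], u4] - [[[u1, u2], u4], u3] - [[[u1, u3], u4], u2] + [[[u1, u4], u3], u2]

Normal form of the first expression: -[[[u1, u2], u3], u4] + [[[u1, u2], u4], u3] + [[[u1, u3], u4], u2] - [[[u1, u4], u3], u2]
Normal form of the second expression: [[[u1, u2], u3], u4] - [[[u1, u2], u4], u3] - [[[u1, u3], u4], u2] + [[[u1, u4], u3], u2]
Distinct normal forms: not equal.


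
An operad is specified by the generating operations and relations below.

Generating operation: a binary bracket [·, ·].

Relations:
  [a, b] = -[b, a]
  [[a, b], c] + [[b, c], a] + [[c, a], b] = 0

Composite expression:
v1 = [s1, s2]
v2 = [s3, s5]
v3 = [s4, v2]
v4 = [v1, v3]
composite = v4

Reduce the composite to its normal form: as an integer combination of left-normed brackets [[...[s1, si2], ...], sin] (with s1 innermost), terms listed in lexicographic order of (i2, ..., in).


-[[[[s1, s2], s3], s5], s4] + [[[[s1, s2], s4], s3], s5] - [[[[s1, s2], s4], s5], s3] + [[[[s1, s2], s5], s3], s4]

Skip Jacobi rewriting: expand, keep s1-initial words, read off terms.
Composite bracket: [[s1, s2], [s4, [s3, s5]]]
The bracket unfolds into 16 signed words via [a, b] = ab - ba (2^4 = 16).
Collect the words opening with s1:
  word s1s2s3s5s4 has sign -1, contributing -[[[[s1, s2], s3], s5], s4]
  word s1s2s4s3s5 has sign +1, contributing +[[[[s1, s2], s4], s3], s5]
  word s1s2s4s5s3 has sign -1, contributing -[[[[s1, s2], s4], s5], s3]
  word s1s2s5s3s4 has sign +1, contributing +[[[[s1, s2], s5], s3], s4]


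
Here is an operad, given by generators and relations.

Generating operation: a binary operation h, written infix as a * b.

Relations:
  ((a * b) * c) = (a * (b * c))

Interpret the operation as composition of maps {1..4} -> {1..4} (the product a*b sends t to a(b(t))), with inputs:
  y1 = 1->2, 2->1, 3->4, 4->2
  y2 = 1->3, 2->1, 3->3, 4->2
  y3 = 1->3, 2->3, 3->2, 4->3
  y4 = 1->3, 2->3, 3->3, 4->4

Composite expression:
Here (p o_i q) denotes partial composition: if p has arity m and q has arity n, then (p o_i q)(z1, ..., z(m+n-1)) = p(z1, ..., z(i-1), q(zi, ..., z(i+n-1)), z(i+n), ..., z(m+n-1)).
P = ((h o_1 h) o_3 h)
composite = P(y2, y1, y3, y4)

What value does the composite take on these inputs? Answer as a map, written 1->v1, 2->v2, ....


(y2 * y1) = 1->1, 2->3, 3->2, 4->1
(y3 * y4) = 1->2, 2->2, 3->2, 4->3
((y2 * y1) * (y3 * y4)) = 1->3, 2->3, 3->3, 4->2

1->3, 2->3, 3->3, 4->2


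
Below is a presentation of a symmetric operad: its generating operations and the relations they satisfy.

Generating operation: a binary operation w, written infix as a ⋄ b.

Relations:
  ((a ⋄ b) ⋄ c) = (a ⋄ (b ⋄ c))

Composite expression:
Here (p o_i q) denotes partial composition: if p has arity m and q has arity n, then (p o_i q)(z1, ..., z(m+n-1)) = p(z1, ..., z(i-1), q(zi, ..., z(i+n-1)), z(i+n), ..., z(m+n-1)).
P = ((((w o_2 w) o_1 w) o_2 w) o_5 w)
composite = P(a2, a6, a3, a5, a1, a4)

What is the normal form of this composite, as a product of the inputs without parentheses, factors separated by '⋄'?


Under associativity of w, the answer is the a's in reading order.
(a6 ⋄ a3) unparenthesizes to a6 ⋄ a3
(a2 ⋄ (a6 ⋄ a3)) unparenthesizes to a2 ⋄ a6 ⋄ a3
(a1 ⋄ a4) unparenthesizes to a1 ⋄ a4
(a5 ⋄ (a1 ⋄ a4)) unparenthesizes to a5 ⋄ a1 ⋄ a4
((a2 ⋄ (a6 ⋄ a3)) ⋄ (a5 ⋄ (a1 ⋄ a4))) unparenthesizes to a2 ⋄ a6 ⋄ a3 ⋄ a5 ⋄ a1 ⋄ a4

a2 ⋄ a6 ⋄ a3 ⋄ a5 ⋄ a1 ⋄ a4


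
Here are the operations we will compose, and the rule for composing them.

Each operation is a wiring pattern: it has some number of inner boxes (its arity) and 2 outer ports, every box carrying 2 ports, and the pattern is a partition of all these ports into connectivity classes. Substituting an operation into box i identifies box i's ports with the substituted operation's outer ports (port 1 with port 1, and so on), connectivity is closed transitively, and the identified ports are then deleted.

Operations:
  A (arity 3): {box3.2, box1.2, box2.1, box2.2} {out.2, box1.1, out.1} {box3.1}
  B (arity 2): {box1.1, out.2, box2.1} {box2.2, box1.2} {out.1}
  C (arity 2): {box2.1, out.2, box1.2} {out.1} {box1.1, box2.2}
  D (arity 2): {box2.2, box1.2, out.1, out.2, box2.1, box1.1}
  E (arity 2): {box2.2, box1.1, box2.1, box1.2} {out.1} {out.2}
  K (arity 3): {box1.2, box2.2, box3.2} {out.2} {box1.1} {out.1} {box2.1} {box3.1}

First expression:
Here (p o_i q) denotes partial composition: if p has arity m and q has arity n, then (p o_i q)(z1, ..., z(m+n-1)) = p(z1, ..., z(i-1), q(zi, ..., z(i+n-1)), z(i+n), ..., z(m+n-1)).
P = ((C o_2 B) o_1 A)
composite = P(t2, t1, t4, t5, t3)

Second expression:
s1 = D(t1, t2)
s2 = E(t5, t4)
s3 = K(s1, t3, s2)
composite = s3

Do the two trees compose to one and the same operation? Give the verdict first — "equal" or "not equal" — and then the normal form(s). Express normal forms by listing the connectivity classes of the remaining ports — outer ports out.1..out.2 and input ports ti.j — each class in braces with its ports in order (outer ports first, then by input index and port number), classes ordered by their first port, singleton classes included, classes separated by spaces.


The first expression reduces to {out.1} {out.2, t2.1, t3.1, t5.1} {t1.1, t1.2, t2.2, t4.2} {t3.2, t5.2} {t4.1}
The second expression reduces to {out.1} {out.2} {t1.1, t1.2, t2.1, t2.2, t3.2} {t3.1} {t4.1, t4.2, t5.1, t5.2}
Different reductions; not equal.

not equal — first {out.1} {out.2, t2.1, t3.1, t5.1} {t1.1, t1.2, t2.2, t4.2} {t3.2, t5.2} {t4.1}, second {out.1} {out.2} {t1.1, t1.2, t2.1, t2.2, t3.2} {t3.1} {t4.1, t4.2, t5.1, t5.2}


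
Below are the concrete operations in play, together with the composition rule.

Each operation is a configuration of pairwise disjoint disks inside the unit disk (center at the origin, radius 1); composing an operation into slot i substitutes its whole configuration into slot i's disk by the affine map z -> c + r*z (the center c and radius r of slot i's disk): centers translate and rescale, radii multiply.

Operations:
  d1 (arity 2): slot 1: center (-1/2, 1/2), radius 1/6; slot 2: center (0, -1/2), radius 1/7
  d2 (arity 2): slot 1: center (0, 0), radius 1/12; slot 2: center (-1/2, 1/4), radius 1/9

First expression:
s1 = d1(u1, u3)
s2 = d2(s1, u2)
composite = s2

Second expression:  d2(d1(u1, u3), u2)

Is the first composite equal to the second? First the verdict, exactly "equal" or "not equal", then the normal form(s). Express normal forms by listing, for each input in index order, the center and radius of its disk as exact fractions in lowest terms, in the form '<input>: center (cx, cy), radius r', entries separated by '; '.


Reducing the first expression gives u1: center (-1/24, 1/24), radius 1/72; u2: center (-1/2, 1/4), radius 1/9; u3: center (0, -1/24), radius 1/84
Reducing the second expression gives u1: center (-1/24, 1/24), radius 1/72; u2: center (-1/2, 1/4), radius 1/9; u3: center (0, -1/24), radius 1/84
Same normal form: equal.

equal; the common form is u1: center (-1/24, 1/24), radius 1/72; u2: center (-1/2, 1/4), radius 1/9; u3: center (0, -1/24), radius 1/84


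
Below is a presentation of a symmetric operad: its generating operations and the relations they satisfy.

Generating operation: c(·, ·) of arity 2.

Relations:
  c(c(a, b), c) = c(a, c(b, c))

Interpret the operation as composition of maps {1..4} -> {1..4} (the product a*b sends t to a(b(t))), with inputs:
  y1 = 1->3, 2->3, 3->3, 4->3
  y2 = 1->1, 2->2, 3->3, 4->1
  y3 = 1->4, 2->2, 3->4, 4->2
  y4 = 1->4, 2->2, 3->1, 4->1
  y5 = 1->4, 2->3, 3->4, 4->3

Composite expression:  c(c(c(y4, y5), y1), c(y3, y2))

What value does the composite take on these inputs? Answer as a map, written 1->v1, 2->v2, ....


1->1, 2->1, 3->1, 4->1

c(y4, y5) = 1->1, 2->1, 3->1, 4->1
c(c(y4, y5), y1) = 1->1, 2->1, 3->1, 4->1
c(y3, y2) = 1->4, 2->2, 3->4, 4->4
c(c(c(y4, y5), y1), c(y3, y2)) = 1->1, 2->1, 3->1, 4->1


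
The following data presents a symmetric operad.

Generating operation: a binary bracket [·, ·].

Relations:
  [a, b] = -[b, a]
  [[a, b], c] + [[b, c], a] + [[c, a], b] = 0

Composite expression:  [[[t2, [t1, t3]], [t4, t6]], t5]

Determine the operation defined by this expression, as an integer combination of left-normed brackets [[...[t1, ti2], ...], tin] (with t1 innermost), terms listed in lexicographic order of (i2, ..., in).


-[[[[[t1, t3], t2], t4], t6], t5] + [[[[[t1, t3], t2], t6], t4], t5]

Antisymmetry and Jacobi reduce to t1-anchored left-normed brackets.
Composite bracket: [[[t2, [t1, t3]], [t4, t6]], t5]
Each bracket splits as ab - ba, giving 32 signed words (2^5 = 32).
Collect the words opening with t1:
  t1t3t2t4t6t5 (sign -1) contributes -[[[[[t1, t3], t2], t4], t6], t5]
  t1t3t2t6t4t5 (sign +1) contributes +[[[[[t1, t3], t2], t6], t4], t5]


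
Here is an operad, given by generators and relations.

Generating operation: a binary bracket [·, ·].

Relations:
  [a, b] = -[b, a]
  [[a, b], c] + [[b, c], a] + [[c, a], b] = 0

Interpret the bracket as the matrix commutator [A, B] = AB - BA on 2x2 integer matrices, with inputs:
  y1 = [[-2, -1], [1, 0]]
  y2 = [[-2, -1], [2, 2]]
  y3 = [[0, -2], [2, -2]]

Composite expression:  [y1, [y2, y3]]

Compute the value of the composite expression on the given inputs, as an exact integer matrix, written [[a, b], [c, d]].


[[-22, -16], [28, 22]]

[y2, y3] = [[2, 10], [12, -2]]
[y1, [y2, y3]] = [[-22, -16], [28, 22]]


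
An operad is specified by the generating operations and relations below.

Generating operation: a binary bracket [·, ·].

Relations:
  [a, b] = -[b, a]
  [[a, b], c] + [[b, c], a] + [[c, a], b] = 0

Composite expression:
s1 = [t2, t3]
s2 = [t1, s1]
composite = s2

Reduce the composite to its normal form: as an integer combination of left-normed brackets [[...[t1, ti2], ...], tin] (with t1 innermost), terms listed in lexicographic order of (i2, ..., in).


[[t1, t2], t3] - [[t1, t3], t2]


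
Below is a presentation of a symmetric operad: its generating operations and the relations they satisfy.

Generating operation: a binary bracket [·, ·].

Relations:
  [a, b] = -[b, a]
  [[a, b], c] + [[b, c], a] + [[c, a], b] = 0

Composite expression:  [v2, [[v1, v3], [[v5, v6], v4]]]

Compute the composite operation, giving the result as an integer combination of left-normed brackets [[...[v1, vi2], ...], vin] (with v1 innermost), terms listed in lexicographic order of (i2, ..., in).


[[[[[v1, v3], v4], v5], v6], v2] - [[[[[v1, v3], v4], v6], v5], v2] - [[[[[v1, v3], v5], v6], v4], v2] + [[[[[v1, v3], v6], v5], v4], v2]


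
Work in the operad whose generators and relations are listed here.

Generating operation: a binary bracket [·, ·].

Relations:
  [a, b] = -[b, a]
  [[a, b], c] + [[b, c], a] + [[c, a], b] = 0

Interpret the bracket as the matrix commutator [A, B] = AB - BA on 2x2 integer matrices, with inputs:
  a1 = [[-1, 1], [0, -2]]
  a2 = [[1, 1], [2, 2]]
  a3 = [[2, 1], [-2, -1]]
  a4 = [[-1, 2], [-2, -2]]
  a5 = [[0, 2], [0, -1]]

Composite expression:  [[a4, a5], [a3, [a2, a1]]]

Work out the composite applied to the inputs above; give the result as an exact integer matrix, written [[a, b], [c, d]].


[[-4, -16], [-8, 4]]

[a4, a5] = [[4, 0], [-2, -4]]
[a2, a1] = [[-2, -2], [2, 2]]
[a3, [a2, a1]] = [[-2, -2], [2, 2]]
[[a4, a5], [a3, [a2, a1]]] = [[-4, -16], [-8, 4]]


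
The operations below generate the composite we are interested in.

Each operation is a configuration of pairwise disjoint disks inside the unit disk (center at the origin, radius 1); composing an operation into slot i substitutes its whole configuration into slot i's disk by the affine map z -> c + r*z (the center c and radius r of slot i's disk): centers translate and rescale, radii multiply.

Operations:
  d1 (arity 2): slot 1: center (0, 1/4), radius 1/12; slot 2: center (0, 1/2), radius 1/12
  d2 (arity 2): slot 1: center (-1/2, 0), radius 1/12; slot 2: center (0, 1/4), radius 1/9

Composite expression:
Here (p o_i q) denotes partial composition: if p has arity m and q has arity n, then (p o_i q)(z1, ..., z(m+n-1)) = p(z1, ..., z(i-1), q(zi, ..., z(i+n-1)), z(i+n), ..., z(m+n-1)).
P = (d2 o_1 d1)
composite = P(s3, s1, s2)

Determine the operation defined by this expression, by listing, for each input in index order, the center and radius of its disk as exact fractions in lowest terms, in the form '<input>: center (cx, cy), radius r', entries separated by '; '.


s1: center (-1/2, 1/24), radius 1/144; s2: center (0, 1/4), radius 1/9; s3: center (-1/2, 1/48), radius 1/144

Only the slot chain above each s matters under d2; compose those maps.
input s3: applying the 2 nested substitutions gives center (-1/2, 1/48), radius 1/144
input s1: applying the 2 nested substitutions gives center (-1/2, 1/24), radius 1/144
input s2: applying the 1 nested substitution gives center (0, 1/4), radius 1/9


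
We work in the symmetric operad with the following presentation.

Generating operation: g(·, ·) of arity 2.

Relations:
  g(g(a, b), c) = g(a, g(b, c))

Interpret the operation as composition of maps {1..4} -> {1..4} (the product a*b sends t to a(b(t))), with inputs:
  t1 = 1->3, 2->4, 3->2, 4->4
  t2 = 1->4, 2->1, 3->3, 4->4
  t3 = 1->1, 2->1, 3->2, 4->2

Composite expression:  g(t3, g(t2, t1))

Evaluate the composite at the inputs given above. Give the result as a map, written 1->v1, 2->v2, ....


1->2, 2->2, 3->1, 4->2

g(t2, t1) = 1->3, 2->4, 3->1, 4->4
g(t3, g(t2, t1)) = 1->2, 2->2, 3->1, 4->2


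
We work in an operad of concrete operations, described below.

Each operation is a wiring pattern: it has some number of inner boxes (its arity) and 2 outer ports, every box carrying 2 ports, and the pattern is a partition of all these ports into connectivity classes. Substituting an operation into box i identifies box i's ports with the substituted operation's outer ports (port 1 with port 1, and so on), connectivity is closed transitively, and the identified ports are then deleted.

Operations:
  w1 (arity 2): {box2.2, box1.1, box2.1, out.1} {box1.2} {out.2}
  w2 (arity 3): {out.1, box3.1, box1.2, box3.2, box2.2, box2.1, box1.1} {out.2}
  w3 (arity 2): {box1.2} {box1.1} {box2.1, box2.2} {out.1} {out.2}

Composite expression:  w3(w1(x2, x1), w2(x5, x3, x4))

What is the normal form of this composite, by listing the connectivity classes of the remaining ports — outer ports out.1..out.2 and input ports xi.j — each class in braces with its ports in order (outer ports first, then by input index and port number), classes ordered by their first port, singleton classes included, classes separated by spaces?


{out.1} {out.2} {x1.1, x1.2, x2.1} {x2.2} {x3.1, x3.2, x4.1, x4.2, x5.1, x5.2}

Two ports join when wires chain via w3-identified ports.
through w1, on inputs (x2, x1): {out.1, x1.1, x1.2, x2.1} {out.2} {x2.2} (out.j = stage outer ports)
through w2, on inputs (x5, x3, x4): {out.1, x3.1, x3.2, x4.1, x4.2, x5.1, x5.2} {out.2} (out.j = stage outer ports)
through w3, on inputs (x2, x1, x5, x3, x4): {out.1} {out.2} {x1.1, x1.2, x2.1} {x2.2} {x3.1, x3.2, x4.1, x4.2, x5.1, x5.2} (out.j = stage outer ports)


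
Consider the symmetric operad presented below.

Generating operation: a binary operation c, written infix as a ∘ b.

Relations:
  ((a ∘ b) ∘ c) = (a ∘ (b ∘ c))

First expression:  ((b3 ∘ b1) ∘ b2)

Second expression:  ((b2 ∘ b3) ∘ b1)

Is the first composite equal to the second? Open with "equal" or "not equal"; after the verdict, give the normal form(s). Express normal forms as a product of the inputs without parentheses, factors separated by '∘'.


Reducing the first expression gives b3 ∘ b1 ∘ b2
Reducing the second expression gives b2 ∘ b3 ∘ b1
No match — not equal.

not equal; the first gives b3 ∘ b1 ∘ b2 and the second b2 ∘ b3 ∘ b1


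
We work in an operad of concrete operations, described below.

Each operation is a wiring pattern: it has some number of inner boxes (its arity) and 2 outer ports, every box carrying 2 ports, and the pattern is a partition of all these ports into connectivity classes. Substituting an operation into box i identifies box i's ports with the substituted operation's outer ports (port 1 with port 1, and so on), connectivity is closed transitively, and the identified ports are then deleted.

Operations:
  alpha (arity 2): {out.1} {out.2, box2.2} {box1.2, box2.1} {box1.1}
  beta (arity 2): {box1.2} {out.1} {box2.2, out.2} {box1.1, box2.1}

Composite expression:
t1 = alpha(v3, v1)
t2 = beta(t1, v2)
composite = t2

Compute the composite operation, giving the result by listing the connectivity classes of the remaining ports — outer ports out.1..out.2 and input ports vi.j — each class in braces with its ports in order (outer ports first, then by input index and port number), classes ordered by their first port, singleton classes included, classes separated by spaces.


{out.1} {out.2, v2.2} {v1.1, v3.2} {v1.2} {v2.1} {v3.1}


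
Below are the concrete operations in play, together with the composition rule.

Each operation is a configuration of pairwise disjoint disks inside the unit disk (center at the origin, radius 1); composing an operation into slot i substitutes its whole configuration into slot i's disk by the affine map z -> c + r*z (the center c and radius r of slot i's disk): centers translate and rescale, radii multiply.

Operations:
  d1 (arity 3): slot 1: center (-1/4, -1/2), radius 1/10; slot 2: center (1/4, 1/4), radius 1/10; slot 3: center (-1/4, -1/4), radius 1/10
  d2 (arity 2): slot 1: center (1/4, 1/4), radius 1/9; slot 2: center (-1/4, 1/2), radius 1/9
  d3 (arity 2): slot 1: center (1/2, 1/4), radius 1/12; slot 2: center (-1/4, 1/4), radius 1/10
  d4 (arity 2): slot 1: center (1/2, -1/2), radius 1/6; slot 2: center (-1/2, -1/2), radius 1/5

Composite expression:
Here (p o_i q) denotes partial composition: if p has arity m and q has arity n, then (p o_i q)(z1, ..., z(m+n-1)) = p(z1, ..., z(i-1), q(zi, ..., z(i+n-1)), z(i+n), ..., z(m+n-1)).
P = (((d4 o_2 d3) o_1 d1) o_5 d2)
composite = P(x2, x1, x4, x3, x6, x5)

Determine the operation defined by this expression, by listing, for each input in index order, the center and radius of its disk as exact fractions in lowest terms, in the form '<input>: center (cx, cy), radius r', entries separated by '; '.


x1: center (13/24, -11/24), radius 1/60; x2: center (11/24, -7/12), radius 1/60; x3: center (-2/5, -9/20), radius 1/60; x4: center (11/24, -13/24), radius 1/60; x5: center (-111/200, -11/25), radius 1/450; x6: center (-109/200, -89/200), radius 1/450


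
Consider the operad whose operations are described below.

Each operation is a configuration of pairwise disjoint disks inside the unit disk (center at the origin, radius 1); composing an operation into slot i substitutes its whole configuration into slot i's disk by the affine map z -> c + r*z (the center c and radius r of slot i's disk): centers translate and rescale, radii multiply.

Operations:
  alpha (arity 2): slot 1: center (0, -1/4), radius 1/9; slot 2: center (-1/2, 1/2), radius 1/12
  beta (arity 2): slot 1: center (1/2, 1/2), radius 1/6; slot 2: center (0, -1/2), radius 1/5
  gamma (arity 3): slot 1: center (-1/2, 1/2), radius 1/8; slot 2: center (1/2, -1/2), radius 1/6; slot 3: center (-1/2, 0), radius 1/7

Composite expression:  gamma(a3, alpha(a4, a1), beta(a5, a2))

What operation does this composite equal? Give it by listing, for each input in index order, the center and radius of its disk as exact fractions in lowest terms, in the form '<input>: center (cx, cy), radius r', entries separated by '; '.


Affine substitution under gamma: radii multiply and a-centers shift.
input a3: applying the 1 nested substitution gives center (-1/2, 1/2), radius 1/8
input a4: applying the 2 nested substitutions gives center (1/2, -13/24), radius 1/54
input a1: applying the 2 nested substitutions gives center (5/12, -5/12), radius 1/72
input a5: applying the 2 nested substitutions gives center (-3/7, 1/14), radius 1/42
input a2: applying the 2 nested substitutions gives center (-1/2, -1/14), radius 1/35

a1: center (5/12, -5/12), radius 1/72; a2: center (-1/2, -1/14), radius 1/35; a3: center (-1/2, 1/2), radius 1/8; a4: center (1/2, -13/24), radius 1/54; a5: center (-3/7, 1/14), radius 1/42


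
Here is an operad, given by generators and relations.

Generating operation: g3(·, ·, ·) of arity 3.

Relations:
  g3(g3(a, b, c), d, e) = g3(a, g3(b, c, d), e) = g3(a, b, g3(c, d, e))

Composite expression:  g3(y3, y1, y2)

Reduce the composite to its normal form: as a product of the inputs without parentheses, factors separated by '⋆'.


Associativity of g3 dissolves the nesting; only the y-input order survives.
g3(y3, y1, y2) linearizes to y3 ⋆ y1 ⋆ y2

y3 ⋆ y1 ⋆ y2


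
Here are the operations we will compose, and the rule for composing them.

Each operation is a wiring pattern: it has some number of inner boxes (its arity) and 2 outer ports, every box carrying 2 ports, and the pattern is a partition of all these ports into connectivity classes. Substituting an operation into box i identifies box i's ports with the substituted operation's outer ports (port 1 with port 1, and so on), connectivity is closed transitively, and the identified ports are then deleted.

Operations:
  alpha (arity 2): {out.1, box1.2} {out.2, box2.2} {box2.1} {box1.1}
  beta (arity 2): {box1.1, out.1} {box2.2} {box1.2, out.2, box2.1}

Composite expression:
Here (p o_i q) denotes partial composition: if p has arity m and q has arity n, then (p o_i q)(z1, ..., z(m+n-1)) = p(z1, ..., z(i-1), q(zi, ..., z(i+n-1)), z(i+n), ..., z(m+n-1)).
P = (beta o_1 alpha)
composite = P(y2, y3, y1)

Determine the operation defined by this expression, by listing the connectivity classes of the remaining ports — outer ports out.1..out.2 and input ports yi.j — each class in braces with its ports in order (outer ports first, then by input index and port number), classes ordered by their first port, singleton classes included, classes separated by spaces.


Treat the ports identified at beta as solder joints: merge, then drop.
composing alpha on (y2, y3), with out.j its own outer ports: {out.1, y2.2} {out.2, y3.2} {y2.1} {y3.1}
composing beta on (y2, y3, y1), with out.j its own outer ports: {out.1, y2.2} {out.2, y1.1, y3.2} {y1.2} {y2.1} {y3.1}

{out.1, y2.2} {out.2, y1.1, y3.2} {y1.2} {y2.1} {y3.1}


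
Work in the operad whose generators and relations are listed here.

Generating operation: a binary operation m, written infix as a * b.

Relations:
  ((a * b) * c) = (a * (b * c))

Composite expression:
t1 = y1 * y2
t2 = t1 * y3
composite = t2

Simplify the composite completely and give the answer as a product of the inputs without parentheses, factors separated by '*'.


Associativity of m dissolves the nesting; only the y-input order survives.
(y1 * y2) flattens to y1 * y2
((y1 * y2) * y3) flattens to y1 * y2 * y3

y1 * y2 * y3
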